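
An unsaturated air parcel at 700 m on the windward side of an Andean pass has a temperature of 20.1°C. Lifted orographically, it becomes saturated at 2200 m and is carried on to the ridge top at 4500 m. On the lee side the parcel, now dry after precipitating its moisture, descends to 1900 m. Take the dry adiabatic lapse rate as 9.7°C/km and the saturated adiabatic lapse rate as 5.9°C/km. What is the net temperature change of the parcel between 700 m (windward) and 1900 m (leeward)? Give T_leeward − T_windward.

From 700 m to 2200 m (dry): cools by 9.7 × 1.5 = 14.55°C, giving 5.55°C.
From 2200 m to 4500 m (saturated): cools by 5.9 × 2.3 = 13.57°C, giving -8.02°C.
From 4500 m to 1900 m (dry descent): warms by 9.7 × 2.6 = 25.22°C, giving 17.2°C.
Net change vs windward start: 17.2 − 20.1 = -2.9°C

-2.9°C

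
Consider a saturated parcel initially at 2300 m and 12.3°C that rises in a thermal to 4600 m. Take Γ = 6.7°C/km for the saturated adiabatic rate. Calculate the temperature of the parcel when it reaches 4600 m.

From 2300 m to 4600 m (saturated adiabatic): cools by 6.7 × 2.3 = 15.41°C, giving -3.11°C.

-3.11°C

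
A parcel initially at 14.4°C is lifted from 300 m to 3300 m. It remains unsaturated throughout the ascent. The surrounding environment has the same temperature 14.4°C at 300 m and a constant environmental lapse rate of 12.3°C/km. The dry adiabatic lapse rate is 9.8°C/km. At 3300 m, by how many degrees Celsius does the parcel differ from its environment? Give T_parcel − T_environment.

+7.5°C (parcel warmer than environment)

Parcel:
  300–3300 m, dry: Δz = 3 km ⇒ ΔT = -29.4°C; T = -15°C
Environment:
  300–3300 m, environment: Δz = 3 km ⇒ ΔT = -36.9°C; T = -22.5°C
T_parcel − T_env = -15 − (-22.5) = +7.5°C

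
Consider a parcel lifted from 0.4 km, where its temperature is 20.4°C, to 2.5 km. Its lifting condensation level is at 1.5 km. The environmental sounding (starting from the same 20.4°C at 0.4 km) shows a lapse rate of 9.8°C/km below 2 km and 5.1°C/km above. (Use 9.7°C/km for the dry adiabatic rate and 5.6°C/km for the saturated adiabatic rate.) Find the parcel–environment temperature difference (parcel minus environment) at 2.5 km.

Parcel:
  Dry to 1500 m: -9.7 × 1.1 km = -10.67°C, so T = 9.73°C.
  Saturated to 2500 m: -5.6 × 1 km = -5.6°C, so T = 4.13°C.
Environment:
  Environment, lower layer to 2000 m: -9.8 × 1.6 km = -15.68°C, so T = 4.72°C.
  Environment, upper layer to 2500 m: -5.1 × 0.5 km = -2.55°C, so T = 2.17°C.
T_parcel − T_env = 4.13 − 2.17 = +1.96°C

+1.96°C (parcel warmer than environment)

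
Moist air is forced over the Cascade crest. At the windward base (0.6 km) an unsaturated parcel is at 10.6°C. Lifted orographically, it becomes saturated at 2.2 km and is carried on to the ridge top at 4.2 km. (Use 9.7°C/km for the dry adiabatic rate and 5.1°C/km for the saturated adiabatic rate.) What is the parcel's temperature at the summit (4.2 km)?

-15.12°C

600 → 2200 m (dry, 9.7°C/km): ΔT = -9.7 × 1.6 = -15.52°C → T = -4.92°C
2200 → 4200 m (saturated, 5.1°C/km): ΔT = -5.1 × 2 = -10.2°C → T = -15.12°C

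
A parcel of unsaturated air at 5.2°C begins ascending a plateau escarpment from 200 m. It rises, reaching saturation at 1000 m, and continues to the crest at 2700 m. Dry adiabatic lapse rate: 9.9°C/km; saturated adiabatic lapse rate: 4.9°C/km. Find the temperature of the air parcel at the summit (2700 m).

Dry to 1000 m: -9.9 × 0.8 km = -7.92°C, so T = -2.72°C.
Saturated to 2700 m: -4.9 × 1.7 km = -8.33°C, so T = -11.05°C.

-11.05°C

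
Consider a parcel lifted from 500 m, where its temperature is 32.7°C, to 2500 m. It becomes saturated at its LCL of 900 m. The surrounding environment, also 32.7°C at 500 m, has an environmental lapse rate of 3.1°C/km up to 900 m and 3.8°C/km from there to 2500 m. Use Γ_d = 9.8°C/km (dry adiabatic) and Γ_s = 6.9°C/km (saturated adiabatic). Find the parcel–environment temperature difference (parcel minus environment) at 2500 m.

Parcel:
  500–900 m, dry: Δz = 0.4 km ⇒ ΔT = -3.92°C; T = 28.78°C
  900–2500 m, saturated: Δz = 1.6 km ⇒ ΔT = -11.04°C; T = 17.74°C
Environment:
  500–900 m, environment, lower layer: Δz = 0.4 km ⇒ ΔT = -1.24°C; T = 31.46°C
  900–2500 m, environment, upper layer: Δz = 1.6 km ⇒ ΔT = -6.08°C; T = 25.38°C
T_parcel − T_env = 17.74 − 25.38 = -7.64°C

-7.64°C (parcel cooler than environment)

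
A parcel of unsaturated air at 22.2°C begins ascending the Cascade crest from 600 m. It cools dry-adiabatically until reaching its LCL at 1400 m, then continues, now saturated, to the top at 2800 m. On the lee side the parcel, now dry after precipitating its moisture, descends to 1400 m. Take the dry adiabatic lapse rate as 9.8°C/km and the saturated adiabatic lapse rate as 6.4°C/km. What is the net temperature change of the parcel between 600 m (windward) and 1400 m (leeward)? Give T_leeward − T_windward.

From 600 m to 1400 m (dry): cools by 9.8 × 0.8 = 7.84°C, giving 14.36°C.
From 1400 m to 2800 m (saturated): cools by 6.4 × 1.4 = 8.96°C, giving 5.4°C.
From 2800 m to 1400 m (dry descent): warms by 9.8 × 1.4 = 13.72°C, giving 19.12°C.
Net change vs windward start: 19.12 − 22.2 = -3.08°C

-3.08°C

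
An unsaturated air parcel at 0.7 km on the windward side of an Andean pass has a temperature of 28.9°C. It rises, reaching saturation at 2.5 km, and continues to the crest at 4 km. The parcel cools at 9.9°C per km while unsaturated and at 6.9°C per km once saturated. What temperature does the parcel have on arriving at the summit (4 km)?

Dry to 2500 m: -9.9 × 1.8 km = -17.82°C, so T = 11.08°C.
Saturated to 4000 m: -6.9 × 1.5 km = -10.35°C, so T = 0.73°C.

0.73°C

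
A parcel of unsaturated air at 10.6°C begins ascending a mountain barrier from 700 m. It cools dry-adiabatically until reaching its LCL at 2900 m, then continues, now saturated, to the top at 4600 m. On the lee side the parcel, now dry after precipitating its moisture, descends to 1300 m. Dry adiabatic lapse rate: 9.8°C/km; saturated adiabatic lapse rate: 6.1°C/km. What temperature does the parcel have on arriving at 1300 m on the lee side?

700–2900 m, dry: Δz = 2.2 km ⇒ ΔT = -21.56°C; T = -10.96°C
2900–4600 m, saturated: Δz = 1.7 km ⇒ ΔT = -10.37°C; T = -21.33°C
4600–1300 m, dry descent: Δz = 3.3 km ⇒ ΔT = +32.34°C; T = 11.01°C

11.01°C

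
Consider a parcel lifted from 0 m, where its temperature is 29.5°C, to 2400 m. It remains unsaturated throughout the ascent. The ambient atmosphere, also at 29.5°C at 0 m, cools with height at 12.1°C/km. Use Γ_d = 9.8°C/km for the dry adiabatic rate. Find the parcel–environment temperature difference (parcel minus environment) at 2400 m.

+5.52°C (parcel warmer than environment)

Parcel:
  0 → 2400 m (dry, 9.8°C/km): ΔT = -9.8 × 2.4 = -23.52°C → T = 5.98°C
Environment:
  0 → 2400 m (environment, 12.1°C/km): ΔT = -12.1 × 2.4 = -29.04°C → T = 0.46°C
T_parcel − T_env = 5.98 − 0.46 = +5.52°C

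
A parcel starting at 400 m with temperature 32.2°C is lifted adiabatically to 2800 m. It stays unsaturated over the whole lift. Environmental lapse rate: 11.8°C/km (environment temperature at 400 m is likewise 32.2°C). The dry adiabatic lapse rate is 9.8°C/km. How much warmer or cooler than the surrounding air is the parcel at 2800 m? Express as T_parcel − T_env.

+4.8°C (parcel warmer than environment)

Parcel:
  Dry to 2800 m: -9.8 × 2.4 km = -23.52°C, so T = 8.68°C.
Environment:
  Environment to 2800 m: -11.8 × 2.4 km = -28.32°C, so T = 3.88°C.
T_parcel − T_env = 8.68 − 3.88 = +4.8°C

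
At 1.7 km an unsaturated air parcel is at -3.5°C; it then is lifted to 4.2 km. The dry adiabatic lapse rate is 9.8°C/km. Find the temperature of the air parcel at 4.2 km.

-28°C

Dry adiabatic to 4200 m: -9.8 × 2.5 km = -24.5°C, so T = -28°C.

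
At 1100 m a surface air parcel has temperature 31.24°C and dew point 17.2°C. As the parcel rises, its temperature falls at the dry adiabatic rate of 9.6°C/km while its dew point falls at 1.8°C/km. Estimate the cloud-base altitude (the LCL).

T and T_d converge at 9.6 − 1.8 = 7.8°C per km
Height above start = (31.24 − 17.2) / 7.8 = 1.8 km
LCL altitude = 1100 m + 1800 m = 2900 m

2900 m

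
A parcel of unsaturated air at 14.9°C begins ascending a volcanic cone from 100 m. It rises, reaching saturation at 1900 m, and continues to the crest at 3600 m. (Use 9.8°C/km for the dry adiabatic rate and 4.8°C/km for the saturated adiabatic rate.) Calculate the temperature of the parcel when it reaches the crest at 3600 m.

Dry to 1900 m: -9.8 × 1.8 km = -17.64°C, so T = -2.74°C.
Saturated to 3600 m: -4.8 × 1.7 km = -8.16°C, so T = -10.9°C.

-10.9°C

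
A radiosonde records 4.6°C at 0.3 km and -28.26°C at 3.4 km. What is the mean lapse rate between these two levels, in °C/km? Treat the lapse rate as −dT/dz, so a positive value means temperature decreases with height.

10.6°C/km

Γ = −ΔT/Δz = (4.6 − (-28.26)) / (3400 − 300) m
  = 32.86°C / 3.1 km = 10.6°C/km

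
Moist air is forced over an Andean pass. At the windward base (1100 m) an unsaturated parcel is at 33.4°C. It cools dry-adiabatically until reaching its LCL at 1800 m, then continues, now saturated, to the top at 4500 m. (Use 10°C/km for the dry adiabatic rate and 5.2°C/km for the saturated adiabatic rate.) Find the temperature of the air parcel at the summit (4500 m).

12.36°C

1100–1800 m, dry: Δz = 0.7 km ⇒ ΔT = -7°C; T = 26.4°C
1800–4500 m, saturated: Δz = 2.7 km ⇒ ΔT = -14.04°C; T = 12.36°C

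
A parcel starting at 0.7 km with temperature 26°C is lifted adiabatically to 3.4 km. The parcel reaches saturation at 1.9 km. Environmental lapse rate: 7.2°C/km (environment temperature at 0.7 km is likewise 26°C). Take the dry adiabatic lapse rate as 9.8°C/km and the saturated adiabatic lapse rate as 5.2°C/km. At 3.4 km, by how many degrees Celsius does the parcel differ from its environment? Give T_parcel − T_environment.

-0.12°C (parcel cooler than environment)

Parcel:
  Dry to 1900 m: -9.8 × 1.2 km = -11.76°C, so T = 14.24°C.
  Saturated to 3400 m: -5.2 × 1.5 km = -7.8°C, so T = 6.44°C.
Environment:
  Environment to 3400 m: -7.2 × 2.7 km = -19.44°C, so T = 6.56°C.
T_parcel − T_env = 6.44 − 6.56 = -0.12°C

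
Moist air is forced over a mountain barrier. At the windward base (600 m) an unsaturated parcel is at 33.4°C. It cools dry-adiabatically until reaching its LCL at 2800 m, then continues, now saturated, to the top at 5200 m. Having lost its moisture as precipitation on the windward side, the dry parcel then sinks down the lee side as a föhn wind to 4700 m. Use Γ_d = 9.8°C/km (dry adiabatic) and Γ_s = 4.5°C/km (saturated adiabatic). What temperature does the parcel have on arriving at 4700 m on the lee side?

5.94°C

600–2800 m, dry: Δz = 2.2 km ⇒ ΔT = -21.56°C; T = 11.84°C
2800–5200 m, saturated: Δz = 2.4 km ⇒ ΔT = -10.8°C; T = 1.04°C
5200–4700 m, dry descent: Δz = 0.5 km ⇒ ΔT = +4.9°C; T = 5.94°C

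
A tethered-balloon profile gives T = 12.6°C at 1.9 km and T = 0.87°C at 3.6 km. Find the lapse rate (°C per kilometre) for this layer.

Γ = −ΔT/Δz = (12.6 − 0.87) / (3600 − 1900) m
  = 11.73°C / 1.7 km = 6.9°C/km

6.9°C/km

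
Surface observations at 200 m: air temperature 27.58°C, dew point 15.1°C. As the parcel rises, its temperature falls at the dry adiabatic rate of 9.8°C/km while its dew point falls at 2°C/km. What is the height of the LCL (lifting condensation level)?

1800 m

T and T_d converge at 9.8 − 2 = 7.8°C per km
Height above start = (27.58 − 15.1) / 7.8 = 1.6 km
LCL altitude = 200 m + 1600 m = 1800 m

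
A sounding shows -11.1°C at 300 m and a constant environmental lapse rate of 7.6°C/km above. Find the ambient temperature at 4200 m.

300–4200 m, environmental: Δz = 3.9 km ⇒ ΔT = -29.64°C; T = -40.74°C

-40.74°C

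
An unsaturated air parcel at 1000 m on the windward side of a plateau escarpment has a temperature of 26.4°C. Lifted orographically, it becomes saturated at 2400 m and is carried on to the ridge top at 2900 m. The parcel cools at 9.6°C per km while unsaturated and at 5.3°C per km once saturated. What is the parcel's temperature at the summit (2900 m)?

From 1000 m to 2400 m (dry): cools by 9.6 × 1.4 = 13.44°C, giving 12.96°C.
From 2400 m to 2900 m (saturated): cools by 5.3 × 0.5 = 2.65°C, giving 10.31°C.

10.31°C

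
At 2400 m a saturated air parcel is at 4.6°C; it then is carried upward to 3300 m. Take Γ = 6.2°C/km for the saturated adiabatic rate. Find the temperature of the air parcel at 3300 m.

-0.98°C

From 2400 m to 3300 m (saturated adiabatic): cools by 6.2 × 0.9 = 5.58°C, giving -0.98°C.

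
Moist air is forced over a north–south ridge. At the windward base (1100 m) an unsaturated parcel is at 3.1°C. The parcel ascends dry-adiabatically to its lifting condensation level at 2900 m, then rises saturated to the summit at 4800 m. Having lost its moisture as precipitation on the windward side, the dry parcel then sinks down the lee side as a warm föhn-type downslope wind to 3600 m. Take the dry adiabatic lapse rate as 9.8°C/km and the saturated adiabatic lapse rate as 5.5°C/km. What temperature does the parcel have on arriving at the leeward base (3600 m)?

1100 → 2900 m (dry, 9.8°C/km): ΔT = -9.8 × 1.8 = -17.64°C → T = -14.54°C
2900 → 4800 m (saturated, 5.5°C/km): ΔT = -5.5 × 1.9 = -10.45°C → T = -24.99°C
4800 → 3600 m (dry descent, 9.8°C/km): ΔT = +9.8 × 1.2 = +11.76°C → T = -13.23°C

-13.23°C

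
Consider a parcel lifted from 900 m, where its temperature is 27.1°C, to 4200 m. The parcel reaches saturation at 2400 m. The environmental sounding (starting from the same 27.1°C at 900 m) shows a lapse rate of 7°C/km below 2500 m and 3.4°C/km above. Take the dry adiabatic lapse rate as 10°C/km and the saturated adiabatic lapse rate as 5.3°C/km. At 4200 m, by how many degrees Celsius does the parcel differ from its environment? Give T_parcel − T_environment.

Parcel:
  From 900 m to 2400 m (dry): cools by 10 × 1.5 = 15°C, giving 12.1°C.
  From 2400 m to 4200 m (saturated): cools by 5.3 × 1.8 = 9.54°C, giving 2.56°C.
Environment:
  From 900 m to 2500 m (environment, lower layer): cools by 7 × 1.6 = 11.2°C, giving 15.9°C.
  From 2500 m to 4200 m (environment, upper layer): cools by 3.4 × 1.7 = 5.78°C, giving 10.12°C.
T_parcel − T_env = 2.56 − 10.12 = -7.56°C

-7.56°C (parcel cooler than environment)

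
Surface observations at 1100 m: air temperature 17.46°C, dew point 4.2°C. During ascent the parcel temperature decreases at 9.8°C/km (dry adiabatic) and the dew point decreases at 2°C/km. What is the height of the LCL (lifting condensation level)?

T and T_d converge at 9.8 − 2 = 7.8°C per km
Height above start = (17.46 − 4.2) / 7.8 = 1.7 km
LCL altitude = 1100 m + 1700 m = 2800 m

2800 m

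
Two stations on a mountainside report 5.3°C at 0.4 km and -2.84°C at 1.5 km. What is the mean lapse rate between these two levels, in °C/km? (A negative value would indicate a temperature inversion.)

Γ = −ΔT/Δz = (5.3 − (-2.84)) / (1500 − 400) m
  = 8.14°C / 1.1 km = 7.4°C/km

7.4°C/km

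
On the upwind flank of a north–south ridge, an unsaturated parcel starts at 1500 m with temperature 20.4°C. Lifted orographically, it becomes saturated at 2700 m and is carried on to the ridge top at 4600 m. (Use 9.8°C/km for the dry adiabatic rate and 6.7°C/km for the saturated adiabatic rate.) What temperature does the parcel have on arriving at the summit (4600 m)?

Dry to 2700 m: -9.8 × 1.2 km = -11.76°C, so T = 8.64°C.
Saturated to 4600 m: -6.7 × 1.9 km = -12.73°C, so T = -4.09°C.

-4.09°C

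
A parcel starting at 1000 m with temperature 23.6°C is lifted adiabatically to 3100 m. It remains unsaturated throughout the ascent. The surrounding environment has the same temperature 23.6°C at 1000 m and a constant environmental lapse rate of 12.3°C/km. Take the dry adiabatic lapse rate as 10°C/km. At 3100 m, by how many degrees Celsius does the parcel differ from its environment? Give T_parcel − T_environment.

Parcel:
  1000 → 3100 m (dry, 10°C/km): ΔT = -10 × 2.1 = -21°C → T = 2.6°C
Environment:
  1000 → 3100 m (environment, 12.3°C/km): ΔT = -12.3 × 2.1 = -25.83°C → T = -2.23°C
T_parcel − T_env = 2.6 − (-2.23) = +4.83°C

+4.83°C (parcel warmer than environment)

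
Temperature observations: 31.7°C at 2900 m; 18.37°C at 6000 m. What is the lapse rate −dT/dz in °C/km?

4.3°C/km

Γ = −ΔT/Δz = (31.7 − 18.37) / (6000 − 2900) m
  = 13.33°C / 3.1 km = 4.3°C/km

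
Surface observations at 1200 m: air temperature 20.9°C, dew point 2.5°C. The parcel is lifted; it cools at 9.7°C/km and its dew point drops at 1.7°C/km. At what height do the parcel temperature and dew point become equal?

3500 m

T and T_d converge at 9.7 − 1.7 = 8°C per km
Height above start = (20.9 − 2.5) / 8 = 2.3 km
LCL altitude = 1200 m + 2300 m = 3500 m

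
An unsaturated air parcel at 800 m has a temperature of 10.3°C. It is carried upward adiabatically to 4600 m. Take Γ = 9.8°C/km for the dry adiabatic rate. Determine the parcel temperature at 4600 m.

800 → 4600 m (dry adiabatic, 9.8°C/km): ΔT = -9.8 × 3.8 = -37.24°C → T = -26.94°C

-26.94°C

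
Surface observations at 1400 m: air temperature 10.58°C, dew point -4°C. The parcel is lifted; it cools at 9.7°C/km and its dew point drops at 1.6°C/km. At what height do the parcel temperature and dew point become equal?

T and T_d converge at 9.7 − 1.6 = 8.1°C per km
Height above start = (10.58 − (-4)) / 8.1 = 1.8 km
LCL altitude = 1400 m + 1800 m = 3200 m

3200 m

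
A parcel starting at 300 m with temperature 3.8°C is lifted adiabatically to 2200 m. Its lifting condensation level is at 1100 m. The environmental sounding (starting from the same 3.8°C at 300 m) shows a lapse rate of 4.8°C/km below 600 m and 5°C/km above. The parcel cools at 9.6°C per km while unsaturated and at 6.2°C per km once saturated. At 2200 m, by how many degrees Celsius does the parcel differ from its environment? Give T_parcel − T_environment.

Parcel:
  300 → 1100 m (dry, 9.6°C/km): ΔT = -9.6 × 0.8 = -7.68°C → T = -3.88°C
  1100 → 2200 m (saturated, 6.2°C/km): ΔT = -6.2 × 1.1 = -6.82°C → T = -10.7°C
Environment:
  300 → 600 m (environment, lower layer, 4.8°C/km): ΔT = -4.8 × 0.3 = -1.44°C → T = 2.36°C
  600 → 2200 m (environment, upper layer, 5°C/km): ΔT = -5 × 1.6 = -8°C → T = -5.64°C
T_parcel − T_env = -10.7 − (-5.64) = -5.06°C

-5.06°C (parcel cooler than environment)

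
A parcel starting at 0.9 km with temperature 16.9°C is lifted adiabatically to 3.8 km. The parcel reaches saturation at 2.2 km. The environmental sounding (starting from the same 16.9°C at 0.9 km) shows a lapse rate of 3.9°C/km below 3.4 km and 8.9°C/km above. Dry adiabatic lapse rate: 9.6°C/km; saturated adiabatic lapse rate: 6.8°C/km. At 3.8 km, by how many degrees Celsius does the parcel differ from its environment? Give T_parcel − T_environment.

-10.05°C (parcel cooler than environment)

Parcel:
  900 → 2200 m (dry, 9.6°C/km): ΔT = -9.6 × 1.3 = -12.48°C → T = 4.42°C
  2200 → 3800 m (saturated, 6.8°C/km): ΔT = -6.8 × 1.6 = -10.88°C → T = -6.46°C
Environment:
  900 → 3400 m (environment, lower layer, 3.9°C/km): ΔT = -3.9 × 2.5 = -9.75°C → T = 7.15°C
  3400 → 3800 m (environment, upper layer, 8.9°C/km): ΔT = -8.9 × 0.4 = -3.56°C → T = 3.59°C
T_parcel − T_env = -6.46 − 3.59 = -10.05°C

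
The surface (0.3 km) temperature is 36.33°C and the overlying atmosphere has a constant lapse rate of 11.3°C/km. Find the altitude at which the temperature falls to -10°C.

4.4 km

Height above start = (36.33 − (-10)) / 11.3 = 4.1 km
Altitude = 300 m + 4100 m = 4400 m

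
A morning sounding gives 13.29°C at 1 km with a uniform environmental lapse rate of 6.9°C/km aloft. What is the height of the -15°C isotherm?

5.1 km

Height above start = (13.29 − (-15)) / 6.9 = 4.1 km
Altitude = 1000 m + 4100 m = 5100 m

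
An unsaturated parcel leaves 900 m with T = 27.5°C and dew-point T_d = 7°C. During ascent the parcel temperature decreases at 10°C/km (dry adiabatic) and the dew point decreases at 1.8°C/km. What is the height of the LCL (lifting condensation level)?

T and T_d converge at 10 − 1.8 = 8.2°C per km
Height above start = (27.5 − 7) / 8.2 = 2.5 km
LCL altitude = 900 m + 2500 m = 3400 m

3400 m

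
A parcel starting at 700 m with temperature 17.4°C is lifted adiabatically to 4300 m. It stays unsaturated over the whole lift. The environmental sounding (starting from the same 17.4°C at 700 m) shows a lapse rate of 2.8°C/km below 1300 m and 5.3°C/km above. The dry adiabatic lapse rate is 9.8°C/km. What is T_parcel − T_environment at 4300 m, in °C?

Parcel:
  700–4300 m, dry: Δz = 3.6 km ⇒ ΔT = -35.28°C; T = -17.88°C
Environment:
  700–1300 m, environment, lower layer: Δz = 0.6 km ⇒ ΔT = -1.68°C; T = 15.72°C
  1300–4300 m, environment, upper layer: Δz = 3 km ⇒ ΔT = -15.9°C; T = -0.18°C
T_parcel − T_env = -17.88 − (-0.18) = -17.7°C

-17.7°C (parcel cooler than environment)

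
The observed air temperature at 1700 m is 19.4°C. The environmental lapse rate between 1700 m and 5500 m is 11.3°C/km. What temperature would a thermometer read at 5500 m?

From 1700 m to 5500 m (environmental): cools by 11.3 × 3.8 = 42.94°C, giving -23.54°C.

-23.54°C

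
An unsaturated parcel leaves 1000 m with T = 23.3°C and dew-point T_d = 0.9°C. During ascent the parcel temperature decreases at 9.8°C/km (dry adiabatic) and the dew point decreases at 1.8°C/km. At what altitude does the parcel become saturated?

T and T_d converge at 9.8 − 1.8 = 8°C per km
Height above start = (23.3 − 0.9) / 8 = 2.8 km
LCL altitude = 1000 m + 2800 m = 3800 m

3800 m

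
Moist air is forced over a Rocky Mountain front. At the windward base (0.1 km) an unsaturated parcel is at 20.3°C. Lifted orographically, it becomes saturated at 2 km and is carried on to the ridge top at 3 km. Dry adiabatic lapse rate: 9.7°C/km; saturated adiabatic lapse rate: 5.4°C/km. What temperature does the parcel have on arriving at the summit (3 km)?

Dry to 2000 m: -9.7 × 1.9 km = -18.43°C, so T = 1.87°C.
Saturated to 3000 m: -5.4 × 1 km = -5.4°C, so T = -3.53°C.

-3.53°C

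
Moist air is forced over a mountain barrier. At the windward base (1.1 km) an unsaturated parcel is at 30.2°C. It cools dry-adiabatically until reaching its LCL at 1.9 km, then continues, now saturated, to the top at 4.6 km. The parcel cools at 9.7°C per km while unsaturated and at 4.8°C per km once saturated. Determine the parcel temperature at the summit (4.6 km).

9.48°C

From 1100 m to 1900 m (dry): cools by 9.7 × 0.8 = 7.76°C, giving 22.44°C.
From 1900 m to 4600 m (saturated): cools by 4.8 × 2.7 = 12.96°C, giving 9.48°C.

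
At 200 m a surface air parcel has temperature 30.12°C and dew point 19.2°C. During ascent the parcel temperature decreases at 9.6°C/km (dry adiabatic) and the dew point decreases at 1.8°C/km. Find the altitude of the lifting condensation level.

1600 m

T and T_d converge at 9.6 − 1.8 = 7.8°C per km
Height above start = (30.12 − 19.2) / 7.8 = 1.4 km
LCL altitude = 200 m + 1400 m = 1600 m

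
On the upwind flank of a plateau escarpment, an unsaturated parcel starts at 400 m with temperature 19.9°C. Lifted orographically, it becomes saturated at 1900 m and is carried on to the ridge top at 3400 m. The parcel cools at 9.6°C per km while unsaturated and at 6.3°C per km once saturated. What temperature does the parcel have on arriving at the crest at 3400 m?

-3.95°C

400 → 1900 m (dry, 9.6°C/km): ΔT = -9.6 × 1.5 = -14.4°C → T = 5.5°C
1900 → 3400 m (saturated, 6.3°C/km): ΔT = -6.3 × 1.5 = -9.45°C → T = -3.95°C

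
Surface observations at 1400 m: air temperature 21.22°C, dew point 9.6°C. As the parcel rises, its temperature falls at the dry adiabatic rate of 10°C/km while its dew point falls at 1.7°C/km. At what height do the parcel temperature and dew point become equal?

T and T_d converge at 10 − 1.7 = 8.3°C per km
Height above start = (21.22 − 9.6) / 8.3 = 1.4 km
LCL altitude = 1400 m + 1400 m = 2800 m

2800 m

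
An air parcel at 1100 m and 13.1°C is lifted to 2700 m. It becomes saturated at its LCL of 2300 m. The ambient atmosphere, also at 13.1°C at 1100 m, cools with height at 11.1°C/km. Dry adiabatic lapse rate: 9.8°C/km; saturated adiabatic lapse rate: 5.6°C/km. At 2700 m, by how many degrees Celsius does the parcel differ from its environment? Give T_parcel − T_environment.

+3.76°C (parcel warmer than environment)

Parcel:
  1100–2300 m, dry: Δz = 1.2 km ⇒ ΔT = -11.76°C; T = 1.34°C
  2300–2700 m, saturated: Δz = 0.4 km ⇒ ΔT = -2.24°C; T = -0.9°C
Environment:
  1100–2700 m, environment: Δz = 1.6 km ⇒ ΔT = -17.76°C; T = -4.66°C
T_parcel − T_env = -0.9 − (-4.66) = +3.76°C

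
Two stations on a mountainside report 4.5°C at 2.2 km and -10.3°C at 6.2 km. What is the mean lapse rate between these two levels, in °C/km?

Γ = −ΔT/Δz = (4.5 − (-10.3)) / (6200 − 2200) m
  = 14.8°C / 4 km = 3.7°C/km

3.7°C/km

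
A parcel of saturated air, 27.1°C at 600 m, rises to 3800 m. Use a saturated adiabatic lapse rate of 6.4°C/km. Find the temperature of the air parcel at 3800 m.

6.62°C

600–3800 m, saturated adiabatic: Δz = 3.2 km ⇒ ΔT = -20.48°C; T = 6.62°C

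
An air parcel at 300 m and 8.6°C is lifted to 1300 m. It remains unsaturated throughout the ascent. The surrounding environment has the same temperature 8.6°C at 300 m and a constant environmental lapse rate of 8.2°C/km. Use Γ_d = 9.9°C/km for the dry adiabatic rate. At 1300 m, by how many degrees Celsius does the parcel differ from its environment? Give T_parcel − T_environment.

Parcel:
  300–1300 m, dry: Δz = 1 km ⇒ ΔT = -9.9°C; T = -1.3°C
Environment:
  300–1300 m, environment: Δz = 1 km ⇒ ΔT = -8.2°C; T = 0.4°C
T_parcel − T_env = -1.3 − 0.4 = -1.7°C

-1.7°C (parcel cooler than environment)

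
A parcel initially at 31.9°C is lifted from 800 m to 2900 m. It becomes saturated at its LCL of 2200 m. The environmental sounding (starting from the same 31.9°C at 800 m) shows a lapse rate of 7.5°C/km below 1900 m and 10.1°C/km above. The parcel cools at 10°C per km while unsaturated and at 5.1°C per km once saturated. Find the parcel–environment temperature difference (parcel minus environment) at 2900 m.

+0.78°C (parcel warmer than environment)

Parcel:
  From 800 m to 2200 m (dry): cools by 10 × 1.4 = 14°C, giving 17.9°C.
  From 2200 m to 2900 m (saturated): cools by 5.1 × 0.7 = 3.57°C, giving 14.33°C.
Environment:
  From 800 m to 1900 m (environment, lower layer): cools by 7.5 × 1.1 = 8.25°C, giving 23.65°C.
  From 1900 m to 2900 m (environment, upper layer): cools by 10.1 × 1 = 10.1°C, giving 13.55°C.
T_parcel − T_env = 14.33 − 13.55 = +0.78°C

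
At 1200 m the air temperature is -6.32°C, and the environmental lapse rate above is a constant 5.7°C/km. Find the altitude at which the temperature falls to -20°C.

3600 m

Height above start = (-6.32 − (-20)) / 5.7 = 2.4 km
Altitude = 1200 m + 2400 m = 3600 m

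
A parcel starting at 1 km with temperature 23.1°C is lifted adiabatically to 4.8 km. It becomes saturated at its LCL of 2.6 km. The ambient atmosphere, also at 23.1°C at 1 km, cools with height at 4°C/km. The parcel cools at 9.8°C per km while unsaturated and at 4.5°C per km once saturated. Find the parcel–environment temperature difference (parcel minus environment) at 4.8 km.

Parcel:
  1000–2600 m, dry: Δz = 1.6 km ⇒ ΔT = -15.68°C; T = 7.42°C
  2600–4800 m, saturated: Δz = 2.2 km ⇒ ΔT = -9.9°C; T = -2.48°C
Environment:
  1000–4800 m, environment: Δz = 3.8 km ⇒ ΔT = -15.2°C; T = 7.9°C
T_parcel − T_env = -2.48 − 7.9 = -10.38°C

-10.38°C (parcel cooler than environment)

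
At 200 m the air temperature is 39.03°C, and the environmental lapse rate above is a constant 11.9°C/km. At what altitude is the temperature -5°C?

Height above start = (39.03 − (-5)) / 11.9 = 3.7 km
Altitude = 200 m + 3700 m = 3900 m

3900 m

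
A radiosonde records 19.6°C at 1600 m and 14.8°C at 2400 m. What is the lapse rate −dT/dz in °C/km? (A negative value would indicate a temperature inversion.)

Γ = −ΔT/Δz = (19.6 − 14.8) / (2400 − 1600) m
  = 4.8°C / 0.8 km = 6°C/km

6°C/km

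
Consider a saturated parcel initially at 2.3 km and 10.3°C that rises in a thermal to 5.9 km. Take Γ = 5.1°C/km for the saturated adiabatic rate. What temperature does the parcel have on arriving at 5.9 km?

-8.06°C

Saturated adiabatic to 5900 m: -5.1 × 3.6 km = -18.36°C, so T = -8.06°C.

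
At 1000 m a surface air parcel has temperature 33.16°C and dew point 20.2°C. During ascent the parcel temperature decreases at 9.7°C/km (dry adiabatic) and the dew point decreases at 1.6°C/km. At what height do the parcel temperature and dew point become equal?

2600 m

T and T_d converge at 9.7 − 1.6 = 8.1°C per km
Height above start = (33.16 − 20.2) / 8.1 = 1.6 km
LCL altitude = 1000 m + 1600 m = 2600 m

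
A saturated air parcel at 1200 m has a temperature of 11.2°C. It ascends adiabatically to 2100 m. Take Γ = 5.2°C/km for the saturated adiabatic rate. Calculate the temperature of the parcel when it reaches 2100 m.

1200–2100 m, saturated adiabatic: Δz = 0.9 km ⇒ ΔT = -4.68°C; T = 6.52°C

6.52°C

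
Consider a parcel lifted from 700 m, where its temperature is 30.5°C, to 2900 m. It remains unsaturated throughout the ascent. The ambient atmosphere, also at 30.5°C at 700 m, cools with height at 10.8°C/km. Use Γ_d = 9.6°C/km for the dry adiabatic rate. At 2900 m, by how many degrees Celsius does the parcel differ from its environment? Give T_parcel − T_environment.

+2.64°C (parcel warmer than environment)

Parcel:
  700 → 2900 m (dry, 9.6°C/km): ΔT = -9.6 × 2.2 = -21.12°C → T = 9.38°C
Environment:
  700 → 2900 m (environment, 10.8°C/km): ΔT = -10.8 × 2.2 = -23.76°C → T = 6.74°C
T_parcel − T_env = 9.38 − 6.74 = +2.64°C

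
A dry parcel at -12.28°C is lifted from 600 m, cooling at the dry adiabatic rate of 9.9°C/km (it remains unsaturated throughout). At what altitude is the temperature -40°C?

3400 m

Height above start = (-12.28 − (-40)) / 9.9 = 2.8 km
Altitude = 600 m + 2800 m = 3400 m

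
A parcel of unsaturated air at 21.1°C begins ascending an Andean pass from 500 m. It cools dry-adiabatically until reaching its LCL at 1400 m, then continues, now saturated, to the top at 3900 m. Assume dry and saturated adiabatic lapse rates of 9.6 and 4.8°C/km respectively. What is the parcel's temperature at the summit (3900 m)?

0.46°C

500 → 1400 m (dry, 9.6°C/km): ΔT = -9.6 × 0.9 = -8.64°C → T = 12.46°C
1400 → 3900 m (saturated, 4.8°C/km): ΔT = -4.8 × 2.5 = -12°C → T = 0.46°C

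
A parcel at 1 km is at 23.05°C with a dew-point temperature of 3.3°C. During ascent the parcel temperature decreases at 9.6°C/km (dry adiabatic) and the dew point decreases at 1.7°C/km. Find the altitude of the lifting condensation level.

3.5 km

T and T_d converge at 9.6 − 1.7 = 7.9°C per km
Height above start = (23.05 − 3.3) / 7.9 = 2.5 km
LCL altitude = 1000 m + 2500 m = 3500 m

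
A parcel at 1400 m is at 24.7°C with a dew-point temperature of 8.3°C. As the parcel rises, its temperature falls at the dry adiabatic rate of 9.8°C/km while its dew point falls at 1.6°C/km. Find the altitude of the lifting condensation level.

T and T_d converge at 9.8 − 1.6 = 8.2°C per km
Height above start = (24.7 − 8.3) / 8.2 = 2 km
LCL altitude = 1400 m + 2000 m = 3400 m

3400 m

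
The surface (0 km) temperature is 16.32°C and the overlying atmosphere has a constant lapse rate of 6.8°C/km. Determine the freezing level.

Height above start = (16.32 − 0) / 6.8 = 2.4 km
Altitude = 0 m + 2400 m = 2400 m

2.4 km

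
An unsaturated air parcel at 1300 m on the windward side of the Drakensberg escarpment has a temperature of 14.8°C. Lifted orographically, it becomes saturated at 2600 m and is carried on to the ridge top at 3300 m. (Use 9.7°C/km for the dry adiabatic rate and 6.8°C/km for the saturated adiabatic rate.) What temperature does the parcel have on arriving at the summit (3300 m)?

From 1300 m to 2600 m (dry): cools by 9.7 × 1.3 = 12.61°C, giving 2.19°C.
From 2600 m to 3300 m (saturated): cools by 6.8 × 0.7 = 4.76°C, giving -2.57°C.

-2.57°C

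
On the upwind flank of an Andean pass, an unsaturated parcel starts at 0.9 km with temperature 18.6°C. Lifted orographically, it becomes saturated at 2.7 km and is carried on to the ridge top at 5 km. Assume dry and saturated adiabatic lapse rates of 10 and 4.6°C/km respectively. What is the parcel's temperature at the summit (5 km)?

-9.98°C

900–2700 m, dry: Δz = 1.8 km ⇒ ΔT = -18°C; T = 0.6°C
2700–5000 m, saturated: Δz = 2.3 km ⇒ ΔT = -10.58°C; T = -9.98°C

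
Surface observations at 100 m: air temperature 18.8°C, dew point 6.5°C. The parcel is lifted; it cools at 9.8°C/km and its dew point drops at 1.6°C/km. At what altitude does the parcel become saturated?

1600 m

T and T_d converge at 9.8 − 1.6 = 8.2°C per km
Height above start = (18.8 − 6.5) / 8.2 = 1.5 km
LCL altitude = 100 m + 1500 m = 1600 m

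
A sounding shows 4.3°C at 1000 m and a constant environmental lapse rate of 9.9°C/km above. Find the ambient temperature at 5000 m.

Environmental to 5000 m: -9.9 × 4 km = -39.6°C, so T = -35.3°C.

-35.3°C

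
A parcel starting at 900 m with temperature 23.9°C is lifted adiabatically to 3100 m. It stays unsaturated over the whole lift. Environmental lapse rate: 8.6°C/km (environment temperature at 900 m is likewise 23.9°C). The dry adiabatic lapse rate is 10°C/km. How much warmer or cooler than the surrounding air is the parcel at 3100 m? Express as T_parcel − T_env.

-3.08°C (parcel cooler than environment)

Parcel:
  Dry to 3100 m: -10 × 2.2 km = -22°C, so T = 1.9°C.
Environment:
  Environment to 3100 m: -8.6 × 2.2 km = -18.92°C, so T = 4.98°C.
T_parcel − T_env = 1.9 − 4.98 = -3.08°C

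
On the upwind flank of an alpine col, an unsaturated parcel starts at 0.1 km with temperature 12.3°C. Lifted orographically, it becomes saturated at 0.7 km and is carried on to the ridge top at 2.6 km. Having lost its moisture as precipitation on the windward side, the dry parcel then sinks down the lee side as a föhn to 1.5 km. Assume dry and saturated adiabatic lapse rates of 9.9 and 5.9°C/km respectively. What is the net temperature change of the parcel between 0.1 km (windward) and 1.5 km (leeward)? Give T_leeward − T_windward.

Dry to 700 m: -9.9 × 0.6 km = -5.94°C, so T = 6.36°C.
Saturated to 2600 m: -5.9 × 1.9 km = -11.21°C, so T = -4.85°C.
Dry descent to 1500 m: +9.9 × 1.1 km = +10.89°C, so T = 6.04°C.
Net change vs windward start: 6.04 − 12.3 = -6.26°C

-6.26°C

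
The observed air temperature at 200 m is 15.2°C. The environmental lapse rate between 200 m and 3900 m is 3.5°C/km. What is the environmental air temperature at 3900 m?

Environmental to 3900 m: -3.5 × 3.7 km = -12.95°C, so T = 2.25°C.

2.25°C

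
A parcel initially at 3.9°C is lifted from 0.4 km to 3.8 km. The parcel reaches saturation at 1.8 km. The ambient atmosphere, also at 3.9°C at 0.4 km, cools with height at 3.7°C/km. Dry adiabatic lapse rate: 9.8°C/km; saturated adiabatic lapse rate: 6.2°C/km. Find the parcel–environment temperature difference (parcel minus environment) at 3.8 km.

-13.54°C (parcel cooler than environment)

Parcel:
  Dry to 1800 m: -9.8 × 1.4 km = -13.72°C, so T = -9.82°C.
  Saturated to 3800 m: -6.2 × 2 km = -12.4°C, so T = -22.22°C.
Environment:
  Environment to 3800 m: -3.7 × 3.4 km = -12.58°C, so T = -8.68°C.
T_parcel − T_env = -22.22 − (-8.68) = -13.54°C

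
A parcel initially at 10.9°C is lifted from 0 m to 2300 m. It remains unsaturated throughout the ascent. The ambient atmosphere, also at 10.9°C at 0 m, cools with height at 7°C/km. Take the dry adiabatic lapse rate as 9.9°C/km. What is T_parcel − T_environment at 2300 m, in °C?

-6.67°C (parcel cooler than environment)

Parcel:
  0–2300 m, dry: Δz = 2.3 km ⇒ ΔT = -22.77°C; T = -11.87°C
Environment:
  0–2300 m, environment: Δz = 2.3 km ⇒ ΔT = -16.1°C; T = -5.2°C
T_parcel − T_env = -11.87 − (-5.2) = -6.67°C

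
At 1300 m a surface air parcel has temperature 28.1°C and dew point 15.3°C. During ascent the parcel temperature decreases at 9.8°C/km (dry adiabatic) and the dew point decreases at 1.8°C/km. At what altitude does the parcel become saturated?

2900 m

T and T_d converge at 9.8 − 1.8 = 8°C per km
Height above start = (28.1 − 15.3) / 8 = 1.6 km
LCL altitude = 1300 m + 1600 m = 2900 m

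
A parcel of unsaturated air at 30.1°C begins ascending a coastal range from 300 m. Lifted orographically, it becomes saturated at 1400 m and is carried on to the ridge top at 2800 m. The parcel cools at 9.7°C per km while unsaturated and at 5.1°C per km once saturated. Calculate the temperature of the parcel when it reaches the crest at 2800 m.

12.29°C

300–1400 m, dry: Δz = 1.1 km ⇒ ΔT = -10.67°C; T = 19.43°C
1400–2800 m, saturated: Δz = 1.4 km ⇒ ΔT = -7.14°C; T = 12.29°C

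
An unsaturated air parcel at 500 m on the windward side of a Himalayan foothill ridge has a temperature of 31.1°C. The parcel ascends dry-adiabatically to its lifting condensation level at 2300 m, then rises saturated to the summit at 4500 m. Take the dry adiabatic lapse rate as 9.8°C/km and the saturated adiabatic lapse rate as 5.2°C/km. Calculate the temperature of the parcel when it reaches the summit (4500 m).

2.02°C

500 → 2300 m (dry, 9.8°C/km): ΔT = -9.8 × 1.8 = -17.64°C → T = 13.46°C
2300 → 4500 m (saturated, 5.2°C/km): ΔT = -5.2 × 2.2 = -11.44°C → T = 2.02°C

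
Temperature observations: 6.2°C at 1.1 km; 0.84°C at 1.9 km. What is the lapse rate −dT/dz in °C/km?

6.7°C/km

Γ = −ΔT/Δz = (6.2 − 0.84) / (1900 − 1100) m
  = 5.36°C / 0.8 km = 6.7°C/km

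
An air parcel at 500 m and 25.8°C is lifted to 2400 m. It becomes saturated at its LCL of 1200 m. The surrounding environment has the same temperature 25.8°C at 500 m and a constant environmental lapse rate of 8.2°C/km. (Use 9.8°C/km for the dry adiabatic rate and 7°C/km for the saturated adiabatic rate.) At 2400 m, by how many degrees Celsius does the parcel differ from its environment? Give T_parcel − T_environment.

Parcel:
  Dry to 1200 m: -9.8 × 0.7 km = -6.86°C, so T = 18.94°C.
  Saturated to 2400 m: -7 × 1.2 km = -8.4°C, so T = 10.54°C.
Environment:
  Environment to 2400 m: -8.2 × 1.9 km = -15.58°C, so T = 10.22°C.
T_parcel − T_env = 10.54 − 10.22 = +0.32°C

+0.32°C (parcel warmer than environment)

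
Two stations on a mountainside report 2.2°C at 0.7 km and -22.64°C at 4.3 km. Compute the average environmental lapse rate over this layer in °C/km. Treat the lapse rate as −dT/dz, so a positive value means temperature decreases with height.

Γ = −ΔT/Δz = (2.2 − (-22.64)) / (4300 − 700) m
  = 24.84°C / 3.6 km = 6.9°C/km

6.9°C/km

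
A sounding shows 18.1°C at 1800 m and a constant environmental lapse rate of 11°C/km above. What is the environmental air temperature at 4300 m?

Environmental to 4300 m: -11 × 2.5 km = -27.5°C, so T = -9.4°C.

-9.4°C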